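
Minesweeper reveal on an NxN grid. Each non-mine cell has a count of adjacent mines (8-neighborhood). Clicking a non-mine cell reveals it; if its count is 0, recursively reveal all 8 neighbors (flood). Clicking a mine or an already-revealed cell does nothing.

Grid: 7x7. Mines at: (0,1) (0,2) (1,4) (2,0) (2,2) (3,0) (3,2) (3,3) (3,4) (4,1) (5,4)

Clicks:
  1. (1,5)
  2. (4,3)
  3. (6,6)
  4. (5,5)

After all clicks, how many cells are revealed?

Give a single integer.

Answer: 15

Derivation:
Click 1 (1,5) count=1: revealed 1 new [(1,5)] -> total=1
Click 2 (4,3) count=4: revealed 1 new [(4,3)] -> total=2
Click 3 (6,6) count=0: revealed 13 new [(0,5) (0,6) (1,6) (2,5) (2,6) (3,5) (3,6) (4,5) (4,6) (5,5) (5,6) (6,5) (6,6)] -> total=15
Click 4 (5,5) count=1: revealed 0 new [(none)] -> total=15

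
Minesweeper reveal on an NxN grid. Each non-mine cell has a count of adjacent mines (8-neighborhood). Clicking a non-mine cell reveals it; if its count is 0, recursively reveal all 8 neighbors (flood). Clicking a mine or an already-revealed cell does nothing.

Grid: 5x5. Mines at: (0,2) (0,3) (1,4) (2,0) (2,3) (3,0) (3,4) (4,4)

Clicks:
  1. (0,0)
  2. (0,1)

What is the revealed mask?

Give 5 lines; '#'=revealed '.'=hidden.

Click 1 (0,0) count=0: revealed 4 new [(0,0) (0,1) (1,0) (1,1)] -> total=4
Click 2 (0,1) count=1: revealed 0 new [(none)] -> total=4

Answer: ##...
##...
.....
.....
.....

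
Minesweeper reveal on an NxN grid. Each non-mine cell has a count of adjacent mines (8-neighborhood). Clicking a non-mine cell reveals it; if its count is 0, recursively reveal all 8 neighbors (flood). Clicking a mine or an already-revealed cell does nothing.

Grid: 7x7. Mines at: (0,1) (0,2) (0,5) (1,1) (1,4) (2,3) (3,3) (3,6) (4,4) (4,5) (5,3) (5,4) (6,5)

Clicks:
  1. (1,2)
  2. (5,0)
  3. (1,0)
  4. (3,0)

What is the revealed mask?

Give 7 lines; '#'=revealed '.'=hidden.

Answer: .......
#.#....
###....
###....
###....
###....
###....

Derivation:
Click 1 (1,2) count=4: revealed 1 new [(1,2)] -> total=1
Click 2 (5,0) count=0: revealed 15 new [(2,0) (2,1) (2,2) (3,0) (3,1) (3,2) (4,0) (4,1) (4,2) (5,0) (5,1) (5,2) (6,0) (6,1) (6,2)] -> total=16
Click 3 (1,0) count=2: revealed 1 new [(1,0)] -> total=17
Click 4 (3,0) count=0: revealed 0 new [(none)] -> total=17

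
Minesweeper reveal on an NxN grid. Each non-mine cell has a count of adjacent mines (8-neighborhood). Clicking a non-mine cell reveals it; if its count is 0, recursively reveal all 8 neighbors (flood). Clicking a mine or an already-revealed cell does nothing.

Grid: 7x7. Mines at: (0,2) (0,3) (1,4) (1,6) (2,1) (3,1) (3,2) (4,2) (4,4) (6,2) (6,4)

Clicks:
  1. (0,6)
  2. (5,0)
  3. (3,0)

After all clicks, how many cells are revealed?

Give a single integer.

Click 1 (0,6) count=1: revealed 1 new [(0,6)] -> total=1
Click 2 (5,0) count=0: revealed 6 new [(4,0) (4,1) (5,0) (5,1) (6,0) (6,1)] -> total=7
Click 3 (3,0) count=2: revealed 1 new [(3,0)] -> total=8

Answer: 8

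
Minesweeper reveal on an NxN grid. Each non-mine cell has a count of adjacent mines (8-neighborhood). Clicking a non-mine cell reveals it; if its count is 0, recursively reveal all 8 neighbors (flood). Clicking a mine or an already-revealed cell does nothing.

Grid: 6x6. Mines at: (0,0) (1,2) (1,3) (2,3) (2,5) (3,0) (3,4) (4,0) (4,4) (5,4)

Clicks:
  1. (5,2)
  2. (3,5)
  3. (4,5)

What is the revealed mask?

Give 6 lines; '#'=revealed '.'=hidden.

Click 1 (5,2) count=0: revealed 9 new [(3,1) (3,2) (3,3) (4,1) (4,2) (4,3) (5,1) (5,2) (5,3)] -> total=9
Click 2 (3,5) count=3: revealed 1 new [(3,5)] -> total=10
Click 3 (4,5) count=3: revealed 1 new [(4,5)] -> total=11

Answer: ......
......
......
.###.#
.###.#
.###..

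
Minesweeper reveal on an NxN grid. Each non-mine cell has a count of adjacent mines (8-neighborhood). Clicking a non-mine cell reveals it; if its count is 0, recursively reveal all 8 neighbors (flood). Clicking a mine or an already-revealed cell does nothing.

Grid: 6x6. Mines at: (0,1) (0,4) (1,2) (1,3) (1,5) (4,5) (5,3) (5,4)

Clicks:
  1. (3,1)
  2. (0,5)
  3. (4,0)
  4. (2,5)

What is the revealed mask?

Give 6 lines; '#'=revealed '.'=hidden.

Click 1 (3,1) count=0: revealed 20 new [(1,0) (1,1) (2,0) (2,1) (2,2) (2,3) (2,4) (3,0) (3,1) (3,2) (3,3) (3,4) (4,0) (4,1) (4,2) (4,3) (4,4) (5,0) (5,1) (5,2)] -> total=20
Click 2 (0,5) count=2: revealed 1 new [(0,5)] -> total=21
Click 3 (4,0) count=0: revealed 0 new [(none)] -> total=21
Click 4 (2,5) count=1: revealed 1 new [(2,5)] -> total=22

Answer: .....#
##....
######
#####.
#####.
###...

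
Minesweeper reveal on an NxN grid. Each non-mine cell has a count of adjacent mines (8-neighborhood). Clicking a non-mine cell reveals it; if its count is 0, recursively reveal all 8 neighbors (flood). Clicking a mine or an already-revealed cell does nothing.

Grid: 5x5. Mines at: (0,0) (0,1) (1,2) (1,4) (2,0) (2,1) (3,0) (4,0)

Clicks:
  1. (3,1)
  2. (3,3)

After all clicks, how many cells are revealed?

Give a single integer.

Click 1 (3,1) count=4: revealed 1 new [(3,1)] -> total=1
Click 2 (3,3) count=0: revealed 10 new [(2,2) (2,3) (2,4) (3,2) (3,3) (3,4) (4,1) (4,2) (4,3) (4,4)] -> total=11

Answer: 11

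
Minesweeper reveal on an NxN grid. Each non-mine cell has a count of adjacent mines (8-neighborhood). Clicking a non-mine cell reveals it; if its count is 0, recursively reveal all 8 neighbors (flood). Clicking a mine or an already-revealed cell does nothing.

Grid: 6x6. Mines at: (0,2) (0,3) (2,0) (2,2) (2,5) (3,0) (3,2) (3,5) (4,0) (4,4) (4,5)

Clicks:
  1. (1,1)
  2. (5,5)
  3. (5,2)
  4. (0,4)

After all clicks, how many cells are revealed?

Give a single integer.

Answer: 9

Derivation:
Click 1 (1,1) count=3: revealed 1 new [(1,1)] -> total=1
Click 2 (5,5) count=2: revealed 1 new [(5,5)] -> total=2
Click 3 (5,2) count=0: revealed 6 new [(4,1) (4,2) (4,3) (5,1) (5,2) (5,3)] -> total=8
Click 4 (0,4) count=1: revealed 1 new [(0,4)] -> total=9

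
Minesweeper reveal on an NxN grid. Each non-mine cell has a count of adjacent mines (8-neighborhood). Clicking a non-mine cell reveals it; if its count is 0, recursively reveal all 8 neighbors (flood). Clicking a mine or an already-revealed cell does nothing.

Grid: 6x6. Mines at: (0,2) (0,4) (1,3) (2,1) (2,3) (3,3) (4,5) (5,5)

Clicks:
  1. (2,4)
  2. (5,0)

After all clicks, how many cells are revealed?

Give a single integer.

Click 1 (2,4) count=3: revealed 1 new [(2,4)] -> total=1
Click 2 (5,0) count=0: revealed 13 new [(3,0) (3,1) (3,2) (4,0) (4,1) (4,2) (4,3) (4,4) (5,0) (5,1) (5,2) (5,3) (5,4)] -> total=14

Answer: 14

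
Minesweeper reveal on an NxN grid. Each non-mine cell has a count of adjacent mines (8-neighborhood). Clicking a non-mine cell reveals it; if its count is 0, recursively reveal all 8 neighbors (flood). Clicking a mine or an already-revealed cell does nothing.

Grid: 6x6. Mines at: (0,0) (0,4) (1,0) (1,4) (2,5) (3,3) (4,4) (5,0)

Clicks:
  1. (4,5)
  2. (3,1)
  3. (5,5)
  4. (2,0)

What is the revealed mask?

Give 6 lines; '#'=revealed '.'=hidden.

Answer: ......
......
###...
###...
###..#
.....#

Derivation:
Click 1 (4,5) count=1: revealed 1 new [(4,5)] -> total=1
Click 2 (3,1) count=0: revealed 9 new [(2,0) (2,1) (2,2) (3,0) (3,1) (3,2) (4,0) (4,1) (4,2)] -> total=10
Click 3 (5,5) count=1: revealed 1 new [(5,5)] -> total=11
Click 4 (2,0) count=1: revealed 0 new [(none)] -> total=11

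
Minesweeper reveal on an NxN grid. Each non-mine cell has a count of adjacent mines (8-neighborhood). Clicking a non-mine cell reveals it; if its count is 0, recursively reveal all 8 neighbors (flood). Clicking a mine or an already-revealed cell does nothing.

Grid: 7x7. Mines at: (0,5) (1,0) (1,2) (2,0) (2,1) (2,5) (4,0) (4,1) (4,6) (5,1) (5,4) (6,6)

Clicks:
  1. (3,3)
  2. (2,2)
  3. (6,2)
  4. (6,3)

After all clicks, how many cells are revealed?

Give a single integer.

Answer: 11

Derivation:
Click 1 (3,3) count=0: revealed 9 new [(2,2) (2,3) (2,4) (3,2) (3,3) (3,4) (4,2) (4,3) (4,4)] -> total=9
Click 2 (2,2) count=2: revealed 0 new [(none)] -> total=9
Click 3 (6,2) count=1: revealed 1 new [(6,2)] -> total=10
Click 4 (6,3) count=1: revealed 1 new [(6,3)] -> total=11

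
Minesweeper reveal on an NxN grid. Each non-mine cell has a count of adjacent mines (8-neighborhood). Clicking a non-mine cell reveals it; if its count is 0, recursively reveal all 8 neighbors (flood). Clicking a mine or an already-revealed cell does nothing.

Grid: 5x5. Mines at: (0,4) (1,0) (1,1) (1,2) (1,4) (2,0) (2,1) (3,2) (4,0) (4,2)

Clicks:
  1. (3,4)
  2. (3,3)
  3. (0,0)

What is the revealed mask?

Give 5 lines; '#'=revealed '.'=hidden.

Answer: #....
.....
...##
...##
...##

Derivation:
Click 1 (3,4) count=0: revealed 6 new [(2,3) (2,4) (3,3) (3,4) (4,3) (4,4)] -> total=6
Click 2 (3,3) count=2: revealed 0 new [(none)] -> total=6
Click 3 (0,0) count=2: revealed 1 new [(0,0)] -> total=7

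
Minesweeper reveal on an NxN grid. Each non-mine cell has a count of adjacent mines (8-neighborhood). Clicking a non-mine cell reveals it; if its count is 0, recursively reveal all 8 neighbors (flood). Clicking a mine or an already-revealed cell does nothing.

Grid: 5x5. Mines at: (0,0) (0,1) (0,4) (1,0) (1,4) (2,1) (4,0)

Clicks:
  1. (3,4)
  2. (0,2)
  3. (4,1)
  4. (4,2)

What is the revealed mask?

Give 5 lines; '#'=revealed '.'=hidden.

Answer: ..#..
.....
..###
.####
.####

Derivation:
Click 1 (3,4) count=0: revealed 11 new [(2,2) (2,3) (2,4) (3,1) (3,2) (3,3) (3,4) (4,1) (4,2) (4,3) (4,4)] -> total=11
Click 2 (0,2) count=1: revealed 1 new [(0,2)] -> total=12
Click 3 (4,1) count=1: revealed 0 new [(none)] -> total=12
Click 4 (4,2) count=0: revealed 0 new [(none)] -> total=12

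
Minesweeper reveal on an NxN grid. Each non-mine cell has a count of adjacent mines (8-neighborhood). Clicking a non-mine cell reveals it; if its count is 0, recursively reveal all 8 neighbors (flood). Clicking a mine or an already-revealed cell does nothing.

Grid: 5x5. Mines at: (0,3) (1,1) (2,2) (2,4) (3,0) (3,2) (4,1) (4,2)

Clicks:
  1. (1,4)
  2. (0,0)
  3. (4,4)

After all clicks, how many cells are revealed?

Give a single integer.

Answer: 6

Derivation:
Click 1 (1,4) count=2: revealed 1 new [(1,4)] -> total=1
Click 2 (0,0) count=1: revealed 1 new [(0,0)] -> total=2
Click 3 (4,4) count=0: revealed 4 new [(3,3) (3,4) (4,3) (4,4)] -> total=6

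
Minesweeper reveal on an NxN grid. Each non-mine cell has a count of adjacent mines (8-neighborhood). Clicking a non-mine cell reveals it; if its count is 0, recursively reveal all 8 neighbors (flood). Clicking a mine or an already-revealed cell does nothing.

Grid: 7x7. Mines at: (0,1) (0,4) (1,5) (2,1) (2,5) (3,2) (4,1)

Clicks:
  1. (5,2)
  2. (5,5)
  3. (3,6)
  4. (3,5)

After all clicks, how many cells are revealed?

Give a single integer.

Click 1 (5,2) count=1: revealed 1 new [(5,2)] -> total=1
Click 2 (5,5) count=0: revealed 22 new [(3,3) (3,4) (3,5) (3,6) (4,2) (4,3) (4,4) (4,5) (4,6) (5,0) (5,1) (5,3) (5,4) (5,5) (5,6) (6,0) (6,1) (6,2) (6,3) (6,4) (6,5) (6,6)] -> total=23
Click 3 (3,6) count=1: revealed 0 new [(none)] -> total=23
Click 4 (3,5) count=1: revealed 0 new [(none)] -> total=23

Answer: 23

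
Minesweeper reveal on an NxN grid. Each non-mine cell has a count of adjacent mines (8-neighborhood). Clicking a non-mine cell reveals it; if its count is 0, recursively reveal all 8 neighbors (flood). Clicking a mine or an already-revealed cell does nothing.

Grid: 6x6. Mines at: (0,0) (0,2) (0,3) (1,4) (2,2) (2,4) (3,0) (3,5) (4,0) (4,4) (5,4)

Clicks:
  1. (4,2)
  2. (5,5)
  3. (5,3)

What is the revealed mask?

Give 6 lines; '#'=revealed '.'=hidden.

Click 1 (4,2) count=0: revealed 9 new [(3,1) (3,2) (3,3) (4,1) (4,2) (4,3) (5,1) (5,2) (5,3)] -> total=9
Click 2 (5,5) count=2: revealed 1 new [(5,5)] -> total=10
Click 3 (5,3) count=2: revealed 0 new [(none)] -> total=10

Answer: ......
......
......
.###..
.###..
.###.#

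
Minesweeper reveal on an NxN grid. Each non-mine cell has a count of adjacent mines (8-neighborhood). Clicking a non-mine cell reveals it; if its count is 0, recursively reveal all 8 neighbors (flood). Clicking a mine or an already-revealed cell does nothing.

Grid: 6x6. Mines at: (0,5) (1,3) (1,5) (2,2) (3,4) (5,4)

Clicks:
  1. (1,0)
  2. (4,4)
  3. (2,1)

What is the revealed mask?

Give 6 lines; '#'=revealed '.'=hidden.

Answer: ###...
###...
##....
####..
#####.
####..

Derivation:
Click 1 (1,0) count=0: revealed 20 new [(0,0) (0,1) (0,2) (1,0) (1,1) (1,2) (2,0) (2,1) (3,0) (3,1) (3,2) (3,3) (4,0) (4,1) (4,2) (4,3) (5,0) (5,1) (5,2) (5,3)] -> total=20
Click 2 (4,4) count=2: revealed 1 new [(4,4)] -> total=21
Click 3 (2,1) count=1: revealed 0 new [(none)] -> total=21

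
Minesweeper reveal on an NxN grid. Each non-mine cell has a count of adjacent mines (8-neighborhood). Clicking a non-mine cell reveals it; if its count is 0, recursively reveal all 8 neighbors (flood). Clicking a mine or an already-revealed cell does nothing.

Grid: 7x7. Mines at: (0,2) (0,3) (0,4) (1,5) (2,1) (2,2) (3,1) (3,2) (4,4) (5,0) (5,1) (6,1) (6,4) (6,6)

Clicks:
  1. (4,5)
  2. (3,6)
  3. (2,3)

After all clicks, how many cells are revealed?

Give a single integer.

Answer: 9

Derivation:
Click 1 (4,5) count=1: revealed 1 new [(4,5)] -> total=1
Click 2 (3,6) count=0: revealed 7 new [(2,5) (2,6) (3,5) (3,6) (4,6) (5,5) (5,6)] -> total=8
Click 3 (2,3) count=2: revealed 1 new [(2,3)] -> total=9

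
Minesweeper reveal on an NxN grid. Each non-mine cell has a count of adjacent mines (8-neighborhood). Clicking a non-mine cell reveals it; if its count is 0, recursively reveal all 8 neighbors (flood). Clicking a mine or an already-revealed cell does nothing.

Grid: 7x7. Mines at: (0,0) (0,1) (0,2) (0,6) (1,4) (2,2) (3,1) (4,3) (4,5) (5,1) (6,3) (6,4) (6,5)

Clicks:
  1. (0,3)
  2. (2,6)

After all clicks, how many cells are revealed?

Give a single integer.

Answer: 7

Derivation:
Click 1 (0,3) count=2: revealed 1 new [(0,3)] -> total=1
Click 2 (2,6) count=0: revealed 6 new [(1,5) (1,6) (2,5) (2,6) (3,5) (3,6)] -> total=7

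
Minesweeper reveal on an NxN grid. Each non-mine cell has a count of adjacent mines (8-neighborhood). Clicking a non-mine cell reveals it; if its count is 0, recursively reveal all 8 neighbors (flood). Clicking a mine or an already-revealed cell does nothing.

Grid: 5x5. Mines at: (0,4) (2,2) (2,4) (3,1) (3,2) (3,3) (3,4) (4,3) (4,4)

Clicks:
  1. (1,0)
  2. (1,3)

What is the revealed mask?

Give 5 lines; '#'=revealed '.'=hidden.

Click 1 (1,0) count=0: revealed 10 new [(0,0) (0,1) (0,2) (0,3) (1,0) (1,1) (1,2) (1,3) (2,0) (2,1)] -> total=10
Click 2 (1,3) count=3: revealed 0 new [(none)] -> total=10

Answer: ####.
####.
##...
.....
.....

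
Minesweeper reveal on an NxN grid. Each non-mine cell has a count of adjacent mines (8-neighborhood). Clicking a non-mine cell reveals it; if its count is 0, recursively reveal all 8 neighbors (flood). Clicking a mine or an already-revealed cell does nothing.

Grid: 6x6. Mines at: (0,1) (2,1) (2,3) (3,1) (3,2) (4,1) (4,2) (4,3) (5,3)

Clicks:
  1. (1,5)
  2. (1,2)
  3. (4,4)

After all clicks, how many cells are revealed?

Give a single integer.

Click 1 (1,5) count=0: revealed 16 new [(0,2) (0,3) (0,4) (0,5) (1,2) (1,3) (1,4) (1,5) (2,4) (2,5) (3,4) (3,5) (4,4) (4,5) (5,4) (5,5)] -> total=16
Click 2 (1,2) count=3: revealed 0 new [(none)] -> total=16
Click 3 (4,4) count=2: revealed 0 new [(none)] -> total=16

Answer: 16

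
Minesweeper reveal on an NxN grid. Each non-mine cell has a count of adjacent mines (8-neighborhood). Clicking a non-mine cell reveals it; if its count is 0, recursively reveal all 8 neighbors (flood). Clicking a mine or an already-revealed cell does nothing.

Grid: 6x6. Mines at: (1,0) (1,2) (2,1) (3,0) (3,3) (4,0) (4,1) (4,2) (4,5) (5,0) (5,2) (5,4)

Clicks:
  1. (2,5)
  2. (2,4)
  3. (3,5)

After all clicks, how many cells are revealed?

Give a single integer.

Answer: 11

Derivation:
Click 1 (2,5) count=0: revealed 11 new [(0,3) (0,4) (0,5) (1,3) (1,4) (1,5) (2,3) (2,4) (2,5) (3,4) (3,5)] -> total=11
Click 2 (2,4) count=1: revealed 0 new [(none)] -> total=11
Click 3 (3,5) count=1: revealed 0 new [(none)] -> total=11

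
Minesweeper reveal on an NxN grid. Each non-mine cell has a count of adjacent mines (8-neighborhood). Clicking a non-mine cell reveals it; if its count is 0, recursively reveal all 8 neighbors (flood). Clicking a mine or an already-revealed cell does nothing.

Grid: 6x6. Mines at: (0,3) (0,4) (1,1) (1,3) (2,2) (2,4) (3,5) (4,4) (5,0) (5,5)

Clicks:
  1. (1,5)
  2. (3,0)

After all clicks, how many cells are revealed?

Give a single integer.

Answer: 7

Derivation:
Click 1 (1,5) count=2: revealed 1 new [(1,5)] -> total=1
Click 2 (3,0) count=0: revealed 6 new [(2,0) (2,1) (3,0) (3,1) (4,0) (4,1)] -> total=7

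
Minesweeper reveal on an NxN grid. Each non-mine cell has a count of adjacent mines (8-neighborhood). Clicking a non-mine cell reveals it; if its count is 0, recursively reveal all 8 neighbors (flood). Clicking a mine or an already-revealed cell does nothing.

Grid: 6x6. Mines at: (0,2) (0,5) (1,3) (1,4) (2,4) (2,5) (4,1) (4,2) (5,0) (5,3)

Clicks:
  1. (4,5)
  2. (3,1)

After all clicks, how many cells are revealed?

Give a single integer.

Answer: 7

Derivation:
Click 1 (4,5) count=0: revealed 6 new [(3,4) (3,5) (4,4) (4,5) (5,4) (5,5)] -> total=6
Click 2 (3,1) count=2: revealed 1 new [(3,1)] -> total=7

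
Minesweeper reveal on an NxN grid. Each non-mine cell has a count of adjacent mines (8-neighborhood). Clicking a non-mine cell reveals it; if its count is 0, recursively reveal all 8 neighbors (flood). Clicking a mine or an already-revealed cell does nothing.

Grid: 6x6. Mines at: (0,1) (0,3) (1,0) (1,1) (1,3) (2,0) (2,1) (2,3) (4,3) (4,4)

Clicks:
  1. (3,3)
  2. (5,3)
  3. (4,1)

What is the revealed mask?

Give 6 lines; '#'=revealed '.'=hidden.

Answer: ......
......
......
####..
###...
####..

Derivation:
Click 1 (3,3) count=3: revealed 1 new [(3,3)] -> total=1
Click 2 (5,3) count=2: revealed 1 new [(5,3)] -> total=2
Click 3 (4,1) count=0: revealed 9 new [(3,0) (3,1) (3,2) (4,0) (4,1) (4,2) (5,0) (5,1) (5,2)] -> total=11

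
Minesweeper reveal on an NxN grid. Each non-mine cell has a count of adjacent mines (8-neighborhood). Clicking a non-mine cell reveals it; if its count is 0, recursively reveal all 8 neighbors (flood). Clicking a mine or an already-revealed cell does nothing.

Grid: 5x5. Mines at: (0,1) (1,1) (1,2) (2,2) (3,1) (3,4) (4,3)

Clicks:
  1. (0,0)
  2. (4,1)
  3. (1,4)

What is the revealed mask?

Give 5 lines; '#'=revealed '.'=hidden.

Answer: #..##
...##
...##
.....
.#...

Derivation:
Click 1 (0,0) count=2: revealed 1 new [(0,0)] -> total=1
Click 2 (4,1) count=1: revealed 1 new [(4,1)] -> total=2
Click 3 (1,4) count=0: revealed 6 new [(0,3) (0,4) (1,3) (1,4) (2,3) (2,4)] -> total=8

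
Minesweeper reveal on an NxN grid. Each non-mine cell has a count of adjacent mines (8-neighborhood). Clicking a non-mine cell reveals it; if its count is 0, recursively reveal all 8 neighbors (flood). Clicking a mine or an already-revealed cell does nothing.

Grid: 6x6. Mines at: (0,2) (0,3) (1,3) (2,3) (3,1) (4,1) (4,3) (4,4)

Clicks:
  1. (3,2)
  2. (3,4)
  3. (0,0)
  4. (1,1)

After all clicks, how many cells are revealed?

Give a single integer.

Click 1 (3,2) count=4: revealed 1 new [(3,2)] -> total=1
Click 2 (3,4) count=3: revealed 1 new [(3,4)] -> total=2
Click 3 (0,0) count=0: revealed 6 new [(0,0) (0,1) (1,0) (1,1) (2,0) (2,1)] -> total=8
Click 4 (1,1) count=1: revealed 0 new [(none)] -> total=8

Answer: 8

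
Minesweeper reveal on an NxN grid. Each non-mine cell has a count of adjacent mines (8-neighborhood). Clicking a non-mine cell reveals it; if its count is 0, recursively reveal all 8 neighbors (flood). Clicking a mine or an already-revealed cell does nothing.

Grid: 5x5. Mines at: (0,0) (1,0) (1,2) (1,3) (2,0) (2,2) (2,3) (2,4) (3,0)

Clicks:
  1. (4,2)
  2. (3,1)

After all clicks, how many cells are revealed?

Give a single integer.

Answer: 8

Derivation:
Click 1 (4,2) count=0: revealed 8 new [(3,1) (3,2) (3,3) (3,4) (4,1) (4,2) (4,3) (4,4)] -> total=8
Click 2 (3,1) count=3: revealed 0 new [(none)] -> total=8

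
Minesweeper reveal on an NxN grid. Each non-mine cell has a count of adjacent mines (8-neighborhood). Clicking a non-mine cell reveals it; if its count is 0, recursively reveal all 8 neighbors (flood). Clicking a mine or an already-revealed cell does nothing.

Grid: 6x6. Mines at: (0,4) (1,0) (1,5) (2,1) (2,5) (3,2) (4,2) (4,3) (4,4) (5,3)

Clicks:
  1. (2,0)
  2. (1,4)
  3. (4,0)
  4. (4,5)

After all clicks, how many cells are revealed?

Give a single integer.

Click 1 (2,0) count=2: revealed 1 new [(2,0)] -> total=1
Click 2 (1,4) count=3: revealed 1 new [(1,4)] -> total=2
Click 3 (4,0) count=0: revealed 6 new [(3,0) (3,1) (4,0) (4,1) (5,0) (5,1)] -> total=8
Click 4 (4,5) count=1: revealed 1 new [(4,5)] -> total=9

Answer: 9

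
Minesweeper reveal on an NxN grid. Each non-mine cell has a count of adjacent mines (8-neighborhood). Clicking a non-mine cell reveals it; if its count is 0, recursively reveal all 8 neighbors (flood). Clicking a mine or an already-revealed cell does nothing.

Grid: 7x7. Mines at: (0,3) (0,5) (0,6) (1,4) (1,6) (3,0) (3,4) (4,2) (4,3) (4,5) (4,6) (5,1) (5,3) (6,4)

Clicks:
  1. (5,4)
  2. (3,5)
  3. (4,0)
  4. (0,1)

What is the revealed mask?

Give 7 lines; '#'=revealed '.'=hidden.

Answer: ###....
####...
####...
.###.#.
#......
....#..
.......

Derivation:
Click 1 (5,4) count=4: revealed 1 new [(5,4)] -> total=1
Click 2 (3,5) count=3: revealed 1 new [(3,5)] -> total=2
Click 3 (4,0) count=2: revealed 1 new [(4,0)] -> total=3
Click 4 (0,1) count=0: revealed 14 new [(0,0) (0,1) (0,2) (1,0) (1,1) (1,2) (1,3) (2,0) (2,1) (2,2) (2,3) (3,1) (3,2) (3,3)] -> total=17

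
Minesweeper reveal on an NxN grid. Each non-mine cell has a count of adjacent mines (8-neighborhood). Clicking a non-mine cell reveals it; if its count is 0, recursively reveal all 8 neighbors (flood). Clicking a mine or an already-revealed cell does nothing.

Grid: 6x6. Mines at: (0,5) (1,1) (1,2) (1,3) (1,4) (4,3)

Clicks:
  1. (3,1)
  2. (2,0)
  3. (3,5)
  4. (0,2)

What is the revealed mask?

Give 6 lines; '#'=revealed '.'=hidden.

Click 1 (3,1) count=0: revealed 12 new [(2,0) (2,1) (2,2) (3,0) (3,1) (3,2) (4,0) (4,1) (4,2) (5,0) (5,1) (5,2)] -> total=12
Click 2 (2,0) count=1: revealed 0 new [(none)] -> total=12
Click 3 (3,5) count=0: revealed 8 new [(2,4) (2,5) (3,4) (3,5) (4,4) (4,5) (5,4) (5,5)] -> total=20
Click 4 (0,2) count=3: revealed 1 new [(0,2)] -> total=21

Answer: ..#...
......
###.##
###.##
###.##
###.##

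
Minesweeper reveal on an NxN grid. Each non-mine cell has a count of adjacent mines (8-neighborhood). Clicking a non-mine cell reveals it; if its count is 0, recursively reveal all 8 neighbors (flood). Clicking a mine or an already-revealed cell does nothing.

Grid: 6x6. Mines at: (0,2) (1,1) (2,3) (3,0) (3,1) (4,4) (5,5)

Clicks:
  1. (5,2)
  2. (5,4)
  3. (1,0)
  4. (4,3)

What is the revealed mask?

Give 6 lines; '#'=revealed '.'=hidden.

Answer: ......
#.....
......
......
####..
#####.

Derivation:
Click 1 (5,2) count=0: revealed 8 new [(4,0) (4,1) (4,2) (4,3) (5,0) (5,1) (5,2) (5,3)] -> total=8
Click 2 (5,4) count=2: revealed 1 new [(5,4)] -> total=9
Click 3 (1,0) count=1: revealed 1 new [(1,0)] -> total=10
Click 4 (4,3) count=1: revealed 0 new [(none)] -> total=10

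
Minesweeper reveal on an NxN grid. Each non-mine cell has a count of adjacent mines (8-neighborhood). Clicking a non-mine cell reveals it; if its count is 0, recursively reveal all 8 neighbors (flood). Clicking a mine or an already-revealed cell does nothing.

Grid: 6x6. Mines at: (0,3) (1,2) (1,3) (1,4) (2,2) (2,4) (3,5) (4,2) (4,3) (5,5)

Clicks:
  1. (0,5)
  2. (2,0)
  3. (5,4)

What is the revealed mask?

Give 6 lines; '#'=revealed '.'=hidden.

Answer: ##...#
##....
##....
##....
##....
##..#.

Derivation:
Click 1 (0,5) count=1: revealed 1 new [(0,5)] -> total=1
Click 2 (2,0) count=0: revealed 12 new [(0,0) (0,1) (1,0) (1,1) (2,0) (2,1) (3,0) (3,1) (4,0) (4,1) (5,0) (5,1)] -> total=13
Click 3 (5,4) count=2: revealed 1 new [(5,4)] -> total=14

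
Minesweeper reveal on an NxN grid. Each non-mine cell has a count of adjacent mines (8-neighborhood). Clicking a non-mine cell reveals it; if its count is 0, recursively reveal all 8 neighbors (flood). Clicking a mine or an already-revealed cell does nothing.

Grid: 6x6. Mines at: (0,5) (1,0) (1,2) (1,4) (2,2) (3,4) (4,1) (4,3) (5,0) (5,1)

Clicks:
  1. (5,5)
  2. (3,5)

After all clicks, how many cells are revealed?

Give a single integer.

Answer: 5

Derivation:
Click 1 (5,5) count=0: revealed 4 new [(4,4) (4,5) (5,4) (5,5)] -> total=4
Click 2 (3,5) count=1: revealed 1 new [(3,5)] -> total=5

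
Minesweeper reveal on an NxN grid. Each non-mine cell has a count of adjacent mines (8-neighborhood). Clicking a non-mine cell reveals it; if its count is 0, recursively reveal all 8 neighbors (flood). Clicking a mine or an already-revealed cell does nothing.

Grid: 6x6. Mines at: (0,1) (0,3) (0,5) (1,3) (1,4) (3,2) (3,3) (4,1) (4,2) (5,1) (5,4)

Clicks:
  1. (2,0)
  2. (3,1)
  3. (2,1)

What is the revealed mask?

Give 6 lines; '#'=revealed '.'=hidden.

Answer: ......
##....
##....
##....
......
......

Derivation:
Click 1 (2,0) count=0: revealed 6 new [(1,0) (1,1) (2,0) (2,1) (3,0) (3,1)] -> total=6
Click 2 (3,1) count=3: revealed 0 new [(none)] -> total=6
Click 3 (2,1) count=1: revealed 0 new [(none)] -> total=6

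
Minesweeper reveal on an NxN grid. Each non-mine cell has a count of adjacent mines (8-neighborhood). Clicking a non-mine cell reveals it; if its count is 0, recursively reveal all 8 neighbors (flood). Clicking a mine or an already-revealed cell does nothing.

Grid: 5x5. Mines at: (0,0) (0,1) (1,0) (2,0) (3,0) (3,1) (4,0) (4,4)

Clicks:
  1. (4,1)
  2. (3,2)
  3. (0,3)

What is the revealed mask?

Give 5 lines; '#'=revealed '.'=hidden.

Answer: ..###
..###
..###
..###
.#...

Derivation:
Click 1 (4,1) count=3: revealed 1 new [(4,1)] -> total=1
Click 2 (3,2) count=1: revealed 1 new [(3,2)] -> total=2
Click 3 (0,3) count=0: revealed 11 new [(0,2) (0,3) (0,4) (1,2) (1,3) (1,4) (2,2) (2,3) (2,4) (3,3) (3,4)] -> total=13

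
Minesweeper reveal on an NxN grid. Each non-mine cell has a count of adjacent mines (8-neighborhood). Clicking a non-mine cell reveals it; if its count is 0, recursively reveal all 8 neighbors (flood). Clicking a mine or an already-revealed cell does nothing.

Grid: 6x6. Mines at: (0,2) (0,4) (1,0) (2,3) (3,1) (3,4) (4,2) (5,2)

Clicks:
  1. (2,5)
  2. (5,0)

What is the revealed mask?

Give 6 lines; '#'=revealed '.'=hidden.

Click 1 (2,5) count=1: revealed 1 new [(2,5)] -> total=1
Click 2 (5,0) count=0: revealed 4 new [(4,0) (4,1) (5,0) (5,1)] -> total=5

Answer: ......
......
.....#
......
##....
##....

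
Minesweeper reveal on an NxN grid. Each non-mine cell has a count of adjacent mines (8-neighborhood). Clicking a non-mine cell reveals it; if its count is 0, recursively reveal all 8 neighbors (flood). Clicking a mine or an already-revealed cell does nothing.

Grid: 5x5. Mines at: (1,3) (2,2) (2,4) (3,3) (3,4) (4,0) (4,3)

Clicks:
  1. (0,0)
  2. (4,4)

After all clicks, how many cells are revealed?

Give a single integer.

Click 1 (0,0) count=0: revealed 10 new [(0,0) (0,1) (0,2) (1,0) (1,1) (1,2) (2,0) (2,1) (3,0) (3,1)] -> total=10
Click 2 (4,4) count=3: revealed 1 new [(4,4)] -> total=11

Answer: 11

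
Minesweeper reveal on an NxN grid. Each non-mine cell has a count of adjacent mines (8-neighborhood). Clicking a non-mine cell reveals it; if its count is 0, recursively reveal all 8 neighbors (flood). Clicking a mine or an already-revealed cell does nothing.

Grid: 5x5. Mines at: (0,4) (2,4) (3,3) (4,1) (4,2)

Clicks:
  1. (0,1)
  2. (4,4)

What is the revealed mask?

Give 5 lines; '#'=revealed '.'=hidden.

Click 1 (0,1) count=0: revealed 15 new [(0,0) (0,1) (0,2) (0,3) (1,0) (1,1) (1,2) (1,3) (2,0) (2,1) (2,2) (2,3) (3,0) (3,1) (3,2)] -> total=15
Click 2 (4,4) count=1: revealed 1 new [(4,4)] -> total=16

Answer: ####.
####.
####.
###..
....#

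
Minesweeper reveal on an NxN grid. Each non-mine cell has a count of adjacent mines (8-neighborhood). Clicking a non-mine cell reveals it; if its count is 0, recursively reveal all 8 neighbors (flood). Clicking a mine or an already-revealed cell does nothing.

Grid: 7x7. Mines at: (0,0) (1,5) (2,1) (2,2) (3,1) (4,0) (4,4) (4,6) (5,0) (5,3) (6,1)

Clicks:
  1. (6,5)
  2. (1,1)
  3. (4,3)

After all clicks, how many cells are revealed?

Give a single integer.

Click 1 (6,5) count=0: revealed 6 new [(5,4) (5,5) (5,6) (6,4) (6,5) (6,6)] -> total=6
Click 2 (1,1) count=3: revealed 1 new [(1,1)] -> total=7
Click 3 (4,3) count=2: revealed 1 new [(4,3)] -> total=8

Answer: 8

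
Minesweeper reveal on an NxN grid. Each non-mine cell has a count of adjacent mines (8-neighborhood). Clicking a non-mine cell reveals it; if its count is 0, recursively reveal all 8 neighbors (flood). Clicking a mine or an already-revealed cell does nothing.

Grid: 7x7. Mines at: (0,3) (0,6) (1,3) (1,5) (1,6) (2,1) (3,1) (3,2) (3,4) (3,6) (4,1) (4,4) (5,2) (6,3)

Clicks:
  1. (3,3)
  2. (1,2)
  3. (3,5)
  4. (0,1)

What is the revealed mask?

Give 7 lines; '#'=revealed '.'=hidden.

Answer: ###....
###....
.......
...#.#.
.......
.......
.......

Derivation:
Click 1 (3,3) count=3: revealed 1 new [(3,3)] -> total=1
Click 2 (1,2) count=3: revealed 1 new [(1,2)] -> total=2
Click 3 (3,5) count=3: revealed 1 new [(3,5)] -> total=3
Click 4 (0,1) count=0: revealed 5 new [(0,0) (0,1) (0,2) (1,0) (1,1)] -> total=8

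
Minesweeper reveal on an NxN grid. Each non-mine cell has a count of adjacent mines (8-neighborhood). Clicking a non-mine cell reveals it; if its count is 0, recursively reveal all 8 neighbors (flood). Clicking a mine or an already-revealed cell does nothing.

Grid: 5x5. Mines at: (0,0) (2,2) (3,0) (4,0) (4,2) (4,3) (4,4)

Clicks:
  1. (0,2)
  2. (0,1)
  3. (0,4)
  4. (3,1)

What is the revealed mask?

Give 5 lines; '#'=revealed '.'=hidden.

Answer: .####
.####
...##
.#.##
.....

Derivation:
Click 1 (0,2) count=0: revealed 12 new [(0,1) (0,2) (0,3) (0,4) (1,1) (1,2) (1,3) (1,4) (2,3) (2,4) (3,3) (3,4)] -> total=12
Click 2 (0,1) count=1: revealed 0 new [(none)] -> total=12
Click 3 (0,4) count=0: revealed 0 new [(none)] -> total=12
Click 4 (3,1) count=4: revealed 1 new [(3,1)] -> total=13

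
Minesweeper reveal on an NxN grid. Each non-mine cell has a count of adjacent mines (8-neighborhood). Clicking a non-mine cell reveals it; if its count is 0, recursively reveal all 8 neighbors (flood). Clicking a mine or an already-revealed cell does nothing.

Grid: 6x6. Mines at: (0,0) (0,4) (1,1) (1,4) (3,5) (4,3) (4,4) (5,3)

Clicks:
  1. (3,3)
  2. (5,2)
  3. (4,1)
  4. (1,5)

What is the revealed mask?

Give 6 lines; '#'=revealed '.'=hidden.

Answer: ......
.....#
###...
####..
###...
###...

Derivation:
Click 1 (3,3) count=2: revealed 1 new [(3,3)] -> total=1
Click 2 (5,2) count=2: revealed 1 new [(5,2)] -> total=2
Click 3 (4,1) count=0: revealed 11 new [(2,0) (2,1) (2,2) (3,0) (3,1) (3,2) (4,0) (4,1) (4,2) (5,0) (5,1)] -> total=13
Click 4 (1,5) count=2: revealed 1 new [(1,5)] -> total=14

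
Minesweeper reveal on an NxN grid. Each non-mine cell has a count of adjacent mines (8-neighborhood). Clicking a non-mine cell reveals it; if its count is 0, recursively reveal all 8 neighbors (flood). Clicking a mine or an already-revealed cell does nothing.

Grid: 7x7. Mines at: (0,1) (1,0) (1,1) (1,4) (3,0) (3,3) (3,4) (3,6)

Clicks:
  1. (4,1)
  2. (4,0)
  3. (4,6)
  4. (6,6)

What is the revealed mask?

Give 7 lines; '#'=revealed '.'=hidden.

Answer: .......
.......
.......
.......
#######
#######
#######

Derivation:
Click 1 (4,1) count=1: revealed 1 new [(4,1)] -> total=1
Click 2 (4,0) count=1: revealed 1 new [(4,0)] -> total=2
Click 3 (4,6) count=1: revealed 1 new [(4,6)] -> total=3
Click 4 (6,6) count=0: revealed 18 new [(4,2) (4,3) (4,4) (4,5) (5,0) (5,1) (5,2) (5,3) (5,4) (5,5) (5,6) (6,0) (6,1) (6,2) (6,3) (6,4) (6,5) (6,6)] -> total=21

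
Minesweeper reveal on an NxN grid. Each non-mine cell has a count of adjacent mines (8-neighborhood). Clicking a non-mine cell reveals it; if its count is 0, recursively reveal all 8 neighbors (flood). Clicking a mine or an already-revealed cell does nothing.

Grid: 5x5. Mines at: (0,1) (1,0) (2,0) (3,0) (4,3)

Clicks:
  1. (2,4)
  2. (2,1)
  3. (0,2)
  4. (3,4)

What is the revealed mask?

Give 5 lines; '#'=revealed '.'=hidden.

Click 1 (2,4) count=0: revealed 15 new [(0,2) (0,3) (0,4) (1,1) (1,2) (1,3) (1,4) (2,1) (2,2) (2,3) (2,4) (3,1) (3,2) (3,3) (3,4)] -> total=15
Click 2 (2,1) count=3: revealed 0 new [(none)] -> total=15
Click 3 (0,2) count=1: revealed 0 new [(none)] -> total=15
Click 4 (3,4) count=1: revealed 0 new [(none)] -> total=15

Answer: ..###
.####
.####
.####
.....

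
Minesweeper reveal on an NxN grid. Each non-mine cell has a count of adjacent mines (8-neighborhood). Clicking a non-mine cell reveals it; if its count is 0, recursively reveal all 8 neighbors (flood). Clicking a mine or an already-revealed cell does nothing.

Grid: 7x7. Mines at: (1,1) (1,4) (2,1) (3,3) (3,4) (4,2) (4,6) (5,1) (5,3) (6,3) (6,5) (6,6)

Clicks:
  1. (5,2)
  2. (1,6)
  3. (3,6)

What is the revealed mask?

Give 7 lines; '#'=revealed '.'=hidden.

Answer: .....##
.....##
.....##
.....##
.......
..#....
.......

Derivation:
Click 1 (5,2) count=4: revealed 1 new [(5,2)] -> total=1
Click 2 (1,6) count=0: revealed 8 new [(0,5) (0,6) (1,5) (1,6) (2,5) (2,6) (3,5) (3,6)] -> total=9
Click 3 (3,6) count=1: revealed 0 new [(none)] -> total=9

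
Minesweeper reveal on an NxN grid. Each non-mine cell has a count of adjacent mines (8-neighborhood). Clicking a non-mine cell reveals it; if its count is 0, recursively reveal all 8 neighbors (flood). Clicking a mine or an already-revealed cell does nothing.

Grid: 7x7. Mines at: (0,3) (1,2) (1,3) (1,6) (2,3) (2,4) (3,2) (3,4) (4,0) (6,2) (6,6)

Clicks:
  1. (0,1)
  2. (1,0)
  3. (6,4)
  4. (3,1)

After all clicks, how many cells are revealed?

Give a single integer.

Click 1 (0,1) count=1: revealed 1 new [(0,1)] -> total=1
Click 2 (1,0) count=0: revealed 7 new [(0,0) (1,0) (1,1) (2,0) (2,1) (3,0) (3,1)] -> total=8
Click 3 (6,4) count=0: revealed 9 new [(4,3) (4,4) (4,5) (5,3) (5,4) (5,5) (6,3) (6,4) (6,5)] -> total=17
Click 4 (3,1) count=2: revealed 0 new [(none)] -> total=17

Answer: 17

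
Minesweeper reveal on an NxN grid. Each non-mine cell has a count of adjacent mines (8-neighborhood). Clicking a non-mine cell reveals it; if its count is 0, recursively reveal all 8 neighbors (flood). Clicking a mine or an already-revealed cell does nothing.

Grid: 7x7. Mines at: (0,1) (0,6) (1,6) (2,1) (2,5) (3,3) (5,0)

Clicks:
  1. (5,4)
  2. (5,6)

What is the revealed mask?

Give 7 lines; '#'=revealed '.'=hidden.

Answer: .......
.......
.......
....###
.######
.######
.######

Derivation:
Click 1 (5,4) count=0: revealed 21 new [(3,4) (3,5) (3,6) (4,1) (4,2) (4,3) (4,4) (4,5) (4,6) (5,1) (5,2) (5,3) (5,4) (5,5) (5,6) (6,1) (6,2) (6,3) (6,4) (6,5) (6,6)] -> total=21
Click 2 (5,6) count=0: revealed 0 new [(none)] -> total=21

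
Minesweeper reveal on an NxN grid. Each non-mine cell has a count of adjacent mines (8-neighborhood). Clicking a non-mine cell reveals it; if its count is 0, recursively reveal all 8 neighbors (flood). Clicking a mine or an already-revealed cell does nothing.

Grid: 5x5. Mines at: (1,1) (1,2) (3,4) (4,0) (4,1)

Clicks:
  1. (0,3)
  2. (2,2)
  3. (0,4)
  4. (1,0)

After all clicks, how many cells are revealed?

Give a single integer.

Click 1 (0,3) count=1: revealed 1 new [(0,3)] -> total=1
Click 2 (2,2) count=2: revealed 1 new [(2,2)] -> total=2
Click 3 (0,4) count=0: revealed 5 new [(0,4) (1,3) (1,4) (2,3) (2,4)] -> total=7
Click 4 (1,0) count=1: revealed 1 new [(1,0)] -> total=8

Answer: 8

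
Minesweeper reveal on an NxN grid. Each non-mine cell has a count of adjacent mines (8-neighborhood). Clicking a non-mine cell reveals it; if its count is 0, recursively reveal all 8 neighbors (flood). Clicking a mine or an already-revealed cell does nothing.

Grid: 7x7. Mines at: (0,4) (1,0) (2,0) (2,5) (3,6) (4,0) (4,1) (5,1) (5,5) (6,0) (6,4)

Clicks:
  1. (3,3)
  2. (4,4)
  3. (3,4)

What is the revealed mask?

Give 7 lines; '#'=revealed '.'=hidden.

Answer: .###...
.####..
.####..
.####..
..###..
..###..
.......

Derivation:
Click 1 (3,3) count=0: revealed 21 new [(0,1) (0,2) (0,3) (1,1) (1,2) (1,3) (1,4) (2,1) (2,2) (2,3) (2,4) (3,1) (3,2) (3,3) (3,4) (4,2) (4,3) (4,4) (5,2) (5,3) (5,4)] -> total=21
Click 2 (4,4) count=1: revealed 0 new [(none)] -> total=21
Click 3 (3,4) count=1: revealed 0 new [(none)] -> total=21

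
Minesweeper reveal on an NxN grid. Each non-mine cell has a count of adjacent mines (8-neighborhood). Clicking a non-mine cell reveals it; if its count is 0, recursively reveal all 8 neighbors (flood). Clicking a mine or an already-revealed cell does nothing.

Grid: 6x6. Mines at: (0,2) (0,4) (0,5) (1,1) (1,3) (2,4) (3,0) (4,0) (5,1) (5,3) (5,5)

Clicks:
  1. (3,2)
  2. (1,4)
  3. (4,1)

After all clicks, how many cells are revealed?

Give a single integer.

Answer: 10

Derivation:
Click 1 (3,2) count=0: revealed 9 new [(2,1) (2,2) (2,3) (3,1) (3,2) (3,3) (4,1) (4,2) (4,3)] -> total=9
Click 2 (1,4) count=4: revealed 1 new [(1,4)] -> total=10
Click 3 (4,1) count=3: revealed 0 new [(none)] -> total=10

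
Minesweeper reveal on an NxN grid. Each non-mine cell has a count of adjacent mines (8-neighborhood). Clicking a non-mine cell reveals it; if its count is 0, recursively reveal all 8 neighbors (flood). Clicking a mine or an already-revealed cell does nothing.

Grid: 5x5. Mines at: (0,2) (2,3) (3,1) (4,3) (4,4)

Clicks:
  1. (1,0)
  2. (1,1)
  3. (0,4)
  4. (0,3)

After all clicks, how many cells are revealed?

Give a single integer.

Answer: 10

Derivation:
Click 1 (1,0) count=0: revealed 6 new [(0,0) (0,1) (1,0) (1,1) (2,0) (2,1)] -> total=6
Click 2 (1,1) count=1: revealed 0 new [(none)] -> total=6
Click 3 (0,4) count=0: revealed 4 new [(0,3) (0,4) (1,3) (1,4)] -> total=10
Click 4 (0,3) count=1: revealed 0 new [(none)] -> total=10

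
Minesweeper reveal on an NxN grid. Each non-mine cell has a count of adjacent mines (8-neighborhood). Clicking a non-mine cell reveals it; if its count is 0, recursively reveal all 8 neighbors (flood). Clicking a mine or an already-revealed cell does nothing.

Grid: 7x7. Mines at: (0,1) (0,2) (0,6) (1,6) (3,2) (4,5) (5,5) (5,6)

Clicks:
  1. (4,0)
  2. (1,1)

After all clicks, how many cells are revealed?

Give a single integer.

Click 1 (4,0) count=0: revealed 21 new [(1,0) (1,1) (2,0) (2,1) (3,0) (3,1) (4,0) (4,1) (4,2) (4,3) (4,4) (5,0) (5,1) (5,2) (5,3) (5,4) (6,0) (6,1) (6,2) (6,3) (6,4)] -> total=21
Click 2 (1,1) count=2: revealed 0 new [(none)] -> total=21

Answer: 21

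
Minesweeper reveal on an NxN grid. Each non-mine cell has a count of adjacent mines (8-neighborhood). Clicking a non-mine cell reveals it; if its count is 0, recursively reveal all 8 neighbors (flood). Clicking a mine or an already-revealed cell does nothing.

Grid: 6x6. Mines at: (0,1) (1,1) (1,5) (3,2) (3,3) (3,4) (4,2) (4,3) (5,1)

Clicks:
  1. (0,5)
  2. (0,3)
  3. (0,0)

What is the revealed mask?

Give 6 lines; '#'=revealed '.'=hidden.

Click 1 (0,5) count=1: revealed 1 new [(0,5)] -> total=1
Click 2 (0,3) count=0: revealed 9 new [(0,2) (0,3) (0,4) (1,2) (1,3) (1,4) (2,2) (2,3) (2,4)] -> total=10
Click 3 (0,0) count=2: revealed 1 new [(0,0)] -> total=11

Answer: #.####
..###.
..###.
......
......
......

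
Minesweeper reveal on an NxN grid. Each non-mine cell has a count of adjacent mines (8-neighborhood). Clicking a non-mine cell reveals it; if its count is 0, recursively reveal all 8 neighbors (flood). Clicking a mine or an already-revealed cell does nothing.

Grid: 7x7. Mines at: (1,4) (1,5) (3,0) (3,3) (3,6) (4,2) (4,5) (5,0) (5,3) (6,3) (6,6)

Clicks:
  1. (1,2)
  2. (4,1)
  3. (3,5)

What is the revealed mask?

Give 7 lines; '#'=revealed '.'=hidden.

Click 1 (1,2) count=0: revealed 12 new [(0,0) (0,1) (0,2) (0,3) (1,0) (1,1) (1,2) (1,3) (2,0) (2,1) (2,2) (2,3)] -> total=12
Click 2 (4,1) count=3: revealed 1 new [(4,1)] -> total=13
Click 3 (3,5) count=2: revealed 1 new [(3,5)] -> total=14

Answer: ####...
####...
####...
.....#.
.#.....
.......
.......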